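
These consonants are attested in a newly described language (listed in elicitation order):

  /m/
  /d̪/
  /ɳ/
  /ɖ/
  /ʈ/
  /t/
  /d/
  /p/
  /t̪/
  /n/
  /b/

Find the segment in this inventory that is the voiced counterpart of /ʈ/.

/ʈ/ is a voiceless retroflex stop.
The voiced counterpart is a voiced retroflex stop — in this inventory, /ɖ/.

/ɖ/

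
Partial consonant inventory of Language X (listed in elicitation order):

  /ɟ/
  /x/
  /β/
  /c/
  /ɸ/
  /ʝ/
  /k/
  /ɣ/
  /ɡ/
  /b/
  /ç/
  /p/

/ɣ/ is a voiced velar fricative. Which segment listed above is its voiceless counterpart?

The voiceless counterpart is a voiceless velar fricative — in this inventory, /x/.

/x/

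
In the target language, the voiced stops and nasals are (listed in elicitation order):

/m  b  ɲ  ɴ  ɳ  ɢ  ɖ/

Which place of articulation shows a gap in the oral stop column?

place of articulation  oral stop  nasal   
bilabial          b         m       
retroflex         ɖ         ɳ       
palatal           —         ɲ       
uvular            ɢ         ɴ       
Every place of articulation has an oral stop member except palatal, where /ɟ/ would be expected.

palatal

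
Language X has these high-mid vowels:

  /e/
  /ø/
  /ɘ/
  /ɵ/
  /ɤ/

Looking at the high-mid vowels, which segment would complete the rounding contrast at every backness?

/o/

front: unrounded /e/, rounded /ø/.
central: unrounded /ɘ/, rounded /ɵ/.
back: unrounded /ɤ/, rounded —.
The back row has no rounded member, so the gap is the back rounded vowel /o/.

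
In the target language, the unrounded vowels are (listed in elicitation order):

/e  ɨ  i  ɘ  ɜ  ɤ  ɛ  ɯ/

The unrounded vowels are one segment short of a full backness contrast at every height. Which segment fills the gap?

high: front /i/, central /ɨ/, back /ɯ/.
high-mid: front /e/, central /ɘ/, back /ɤ/.
low-mid: front /ɛ/, central /ɜ/, back —.
The low-mid row has no back member, so the gap is the low-mid back unrounded vowel /ʌ/.

/ʌ/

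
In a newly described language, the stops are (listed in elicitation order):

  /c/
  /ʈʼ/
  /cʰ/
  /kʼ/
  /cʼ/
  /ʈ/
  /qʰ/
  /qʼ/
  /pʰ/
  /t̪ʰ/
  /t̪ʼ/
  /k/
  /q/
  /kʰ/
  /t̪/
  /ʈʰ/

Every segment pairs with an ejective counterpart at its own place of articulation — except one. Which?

Dental: /t̪/ ~ /t̪ʰ/ ~ /t̪ʼ/
Retroflex: /ʈ/ ~ /ʈʰ/ ~ /ʈʼ/
Palatal: /c/ ~ /cʰ/ ~ /cʼ/
Velar: /k/ ~ /kʰ/ ~ /kʼ/
Uvular: /q/ ~ /qʰ/ ~ /qʼ/
Bilabial: only /pʰ/ (aspirated); no ejective partner.
So /pʰ/ is the unpaired segment.

/pʰ/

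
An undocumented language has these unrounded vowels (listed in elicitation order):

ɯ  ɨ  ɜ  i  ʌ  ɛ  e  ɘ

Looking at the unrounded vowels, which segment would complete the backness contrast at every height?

high: front /i/, central /ɨ/, back /ɯ/.
high-mid: front /e/, central /ɘ/, back —.
low-mid: front /ɛ/, central /ɜ/, back /ʌ/.
The high-mid row has no back member, so the gap is the high-mid back unrounded vowel /ɤ/.

/ɤ/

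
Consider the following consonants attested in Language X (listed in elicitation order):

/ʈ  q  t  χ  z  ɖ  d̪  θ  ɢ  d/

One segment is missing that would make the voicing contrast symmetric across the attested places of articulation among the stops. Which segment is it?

dental: voiceless —, voiced /d̪/.
alveolar: voiceless /t/, voiced /d/.
retroflex: voiceless /ʈ/, voiced /ɖ/.
uvular: voiceless /q/, voiced /ɢ/.
The dental row has no voiceless member, so the gap is the voiceless dental stop /t̪/.

/t̪/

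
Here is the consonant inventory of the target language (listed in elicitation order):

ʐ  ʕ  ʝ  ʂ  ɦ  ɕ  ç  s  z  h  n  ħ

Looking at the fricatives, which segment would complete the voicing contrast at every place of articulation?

/ʑ/

place of articulation  voiceless  voiced  
alveolar          s         z       
retroflex         ʂ         ʐ       
alveolo-palatal   ɕ         —       
palatal           ç         ʝ       
pharyngeal        ħ         ʕ       
glottal           h         ɦ       
The alveolo-palatal row has no voiced member, so the gap is the voiced alveolo-palatal fricative /ʑ/.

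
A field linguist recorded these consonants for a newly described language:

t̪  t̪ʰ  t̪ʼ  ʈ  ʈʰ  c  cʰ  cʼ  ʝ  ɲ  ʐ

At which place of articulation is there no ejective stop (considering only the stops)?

Plain: /t̪/ (dental), /ʈ/ (retroflex), /c/ (palatal).
Aspirated: /t̪ʰ/ (dental), /ʈʰ/ (retroflex), /cʰ/ (palatal).
Ejective: /t̪ʼ/ (dental), /cʼ/ (palatal).
Every place of articulation has an ejective member except retroflex, where /ʈʼ/ would be expected.

retroflex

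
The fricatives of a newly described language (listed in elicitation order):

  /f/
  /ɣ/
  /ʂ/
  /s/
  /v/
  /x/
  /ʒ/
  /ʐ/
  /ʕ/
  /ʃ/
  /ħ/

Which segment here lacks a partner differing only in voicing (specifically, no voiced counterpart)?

Labiodental: /f/ ~ /v/
Postalveolar: /ʃ/ ~ /ʒ/
Retroflex: /ʂ/ ~ /ʐ/
Velar: /x/ ~ /ɣ/
Pharyngeal: /ħ/ ~ /ʕ/
Alveolar: only /s/ (voiceless); no voiced partner.
So /s/ is the unpaired segment.

/s/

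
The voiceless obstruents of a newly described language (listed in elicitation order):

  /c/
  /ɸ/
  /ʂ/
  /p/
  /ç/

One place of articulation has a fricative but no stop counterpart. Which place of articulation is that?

retroflex

Stop: /p/ (bilabial), /c/ (palatal).
Fricative: /ɸ/ (bilabial), /ʂ/ (retroflex), /ç/ (palatal).
Every place of articulation has a stop member except retroflex, where /ʈ/ would be expected.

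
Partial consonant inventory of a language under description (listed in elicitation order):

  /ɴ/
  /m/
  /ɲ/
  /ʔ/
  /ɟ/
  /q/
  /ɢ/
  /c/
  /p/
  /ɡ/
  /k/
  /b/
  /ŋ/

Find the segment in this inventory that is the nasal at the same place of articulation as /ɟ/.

/ɲ/

/ɟ/ is a voiced palatal stop.
The nasal at the same place is a palatal nasal — in this inventory, /ɲ/.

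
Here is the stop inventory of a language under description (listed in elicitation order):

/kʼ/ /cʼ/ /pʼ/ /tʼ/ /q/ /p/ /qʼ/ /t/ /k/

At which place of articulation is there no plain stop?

Plain: /p/ (bilabial), /t/ (alveolar), /k/ (velar), /q/ (uvular).
Ejective: /pʼ/ (bilabial), /tʼ/ (alveolar), /cʼ/ (palatal), /kʼ/ (velar), /qʼ/ (uvular).
Every place of articulation has a plain member except palatal, where /c/ would be expected.

palatal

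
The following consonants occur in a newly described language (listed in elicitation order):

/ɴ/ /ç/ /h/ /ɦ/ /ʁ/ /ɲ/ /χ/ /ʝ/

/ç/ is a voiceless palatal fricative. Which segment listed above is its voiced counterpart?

/ʝ/

The voiced counterpart is a voiced palatal fricative — in this inventory, /ʝ/.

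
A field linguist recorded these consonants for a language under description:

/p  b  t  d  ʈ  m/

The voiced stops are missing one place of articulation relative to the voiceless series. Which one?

retroflex

place of articulation  voiceless  voiced  
bilabial          p         b       
alveolar          t         d       
retroflex         ʈ         —       
Every place of articulation has a voiced member except retroflex, where /ɖ/ would be expected.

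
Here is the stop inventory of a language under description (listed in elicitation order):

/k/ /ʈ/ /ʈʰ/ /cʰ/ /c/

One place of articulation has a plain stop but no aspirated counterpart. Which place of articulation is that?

retroflex: plain /ʈ/, aspirated /ʈʰ/.
palatal: plain /c/, aspirated /cʰ/.
velar: plain /k/, aspirated —.
Every place of articulation has an aspirated member except velar, where /kʰ/ would be expected.

velar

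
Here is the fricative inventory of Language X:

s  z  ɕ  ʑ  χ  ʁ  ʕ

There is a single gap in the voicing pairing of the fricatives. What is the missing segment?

/ħ/

alveolar: voiceless /s/, voiced /z/.
alveolo-palatal: voiceless /ɕ/, voiced /ʑ/.
uvular: voiceless /χ/, voiced /ʁ/.
pharyngeal: voiceless —, voiced /ʕ/.
The pharyngeal row has no voiceless member, so the gap is the voiceless pharyngeal fricative /ħ/.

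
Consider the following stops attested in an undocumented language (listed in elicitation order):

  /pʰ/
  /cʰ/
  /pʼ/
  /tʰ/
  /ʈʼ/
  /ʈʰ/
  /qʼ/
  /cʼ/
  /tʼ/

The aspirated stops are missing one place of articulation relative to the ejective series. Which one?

place of articulation  aspirated  ejective
bilabial          pʰ        pʼ      
alveolar          tʰ        tʼ      
retroflex         ʈʰ        ʈʼ      
palatal           cʰ        cʼ      
uvular            —         qʼ      
Every place of articulation has an aspirated member except uvular, where /qʰ/ would be expected.

uvular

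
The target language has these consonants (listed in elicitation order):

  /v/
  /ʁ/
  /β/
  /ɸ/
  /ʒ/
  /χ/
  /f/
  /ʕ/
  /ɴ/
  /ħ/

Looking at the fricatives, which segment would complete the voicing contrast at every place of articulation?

/ʃ/

Voiceless: /ɸ/ (bilabial), /f/ (labiodental), /χ/ (uvular), /ħ/ (pharyngeal).
Voiced: /β/ (bilabial), /v/ (labiodental), /ʒ/ (postalveolar), /ʁ/ (uvular), /ʕ/ (pharyngeal).
The postalveolar row has no voiceless member, so the gap is the voiceless postalveolar fricative /ʃ/.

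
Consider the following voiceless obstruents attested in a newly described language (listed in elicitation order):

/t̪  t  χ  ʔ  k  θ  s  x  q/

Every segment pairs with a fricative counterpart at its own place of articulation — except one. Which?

/ʔ/

Dental: /t̪/ ~ /θ/
Alveolar: /t/ ~ /s/
Velar: /k/ ~ /x/
Uvular: /q/ ~ /χ/
Glottal: only /ʔ/ (stop); no fricative partner.
So /ʔ/ is the unpaired segment.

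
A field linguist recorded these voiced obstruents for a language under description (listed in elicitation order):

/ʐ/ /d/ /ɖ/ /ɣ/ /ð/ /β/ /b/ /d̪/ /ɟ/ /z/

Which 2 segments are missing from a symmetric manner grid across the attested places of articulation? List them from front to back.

/ʝ/, /ɡ/

place of articulation  stop      fricative
bilabial          b         β       
dental            d̪        ð       
alveolar          d         z       
retroflex         ɖ         ʐ       
palatal           ɟ         —       
velar             —         ɣ       
Gaps, from front to back: palatal lacks fricative (/ʝ/); velar lacks stop (/ɡ/).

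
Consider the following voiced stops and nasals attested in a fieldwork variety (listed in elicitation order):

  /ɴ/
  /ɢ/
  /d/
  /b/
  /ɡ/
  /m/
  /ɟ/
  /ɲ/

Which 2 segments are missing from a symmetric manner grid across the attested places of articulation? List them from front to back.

/n/, /ŋ/

Oral stop: /b/ (bilabial), /d/ (alveolar), /ɟ/ (palatal), /ɡ/ (velar), /ɢ/ (uvular).
Nasal: /m/ (bilabial), /ɲ/ (palatal), /ɴ/ (uvular).
Gaps, from front to back: alveolar lacks nasal (/n/); velar lacks nasal (/ŋ/).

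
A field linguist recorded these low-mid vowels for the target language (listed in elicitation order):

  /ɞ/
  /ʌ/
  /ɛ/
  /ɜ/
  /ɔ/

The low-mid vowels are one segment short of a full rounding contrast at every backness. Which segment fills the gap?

front: unrounded /ɛ/, rounded —.
central: unrounded /ɜ/, rounded /ɞ/.
back: unrounded /ʌ/, rounded /ɔ/.
The front row has no rounded member, so the gap is the front rounded vowel /œ/.

/œ/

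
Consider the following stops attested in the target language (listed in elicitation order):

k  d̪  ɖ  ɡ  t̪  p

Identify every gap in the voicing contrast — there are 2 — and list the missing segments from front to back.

place of articulation  voiceless  voiced  
bilabial          p         —       
dental            t̪        d̪      
retroflex         —         ɖ       
velar             k         ɡ       
Gaps, from front to back: bilabial lacks voiced (/b/); retroflex lacks voiceless (/ʈ/).

/b/, /ʈ/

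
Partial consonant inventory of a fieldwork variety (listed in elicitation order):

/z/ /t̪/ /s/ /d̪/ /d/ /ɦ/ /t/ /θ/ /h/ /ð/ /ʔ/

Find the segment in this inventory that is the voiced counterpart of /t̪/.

/t̪/ is a voiceless dental stop.
The voiced counterpart is a voiced dental stop — in this inventory, /d̪/.

/d̪/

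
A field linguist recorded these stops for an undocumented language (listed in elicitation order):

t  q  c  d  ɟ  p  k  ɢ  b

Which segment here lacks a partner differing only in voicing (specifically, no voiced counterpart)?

/k/

Bilabial: /p/ ~ /b/
Alveolar: /t/ ~ /d/
Palatal: /c/ ~ /ɟ/
Uvular: /q/ ~ /ɢ/
Velar: only /k/ (voiceless); no voiced partner.
So /k/ is the unpaired segment.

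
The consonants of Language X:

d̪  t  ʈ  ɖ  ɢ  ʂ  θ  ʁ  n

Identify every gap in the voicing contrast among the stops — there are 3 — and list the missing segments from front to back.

dental: voiceless —, voiced /d̪/.
alveolar: voiceless /t/, voiced —.
retroflex: voiceless /ʈ/, voiced /ɖ/.
uvular: voiceless —, voiced /ɢ/.
Gaps, from front to back: dental lacks voiceless (/t̪/); alveolar lacks voiced (/d/); uvular lacks voiceless (/q/).

/t̪/, /d/, /q/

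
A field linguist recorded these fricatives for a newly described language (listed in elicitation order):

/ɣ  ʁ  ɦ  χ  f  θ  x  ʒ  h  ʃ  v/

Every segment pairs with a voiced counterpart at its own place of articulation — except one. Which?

Labiodental: /f/ ~ /v/
Postalveolar: /ʃ/ ~ /ʒ/
Velar: /x/ ~ /ɣ/
Uvular: /χ/ ~ /ʁ/
Glottal: /h/ ~ /ɦ/
Dental: only /θ/ (voiceless); no voiced partner.
So /θ/ is the unpaired segment.

/θ/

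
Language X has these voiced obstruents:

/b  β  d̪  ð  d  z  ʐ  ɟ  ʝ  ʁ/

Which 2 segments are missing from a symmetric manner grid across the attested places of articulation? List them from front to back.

place of articulation  stop      fricative
bilabial          b         β       
dental            d̪        ð       
alveolar          d         z       
retroflex         —         ʐ       
palatal           ɟ         ʝ       
uvular            —         ʁ       
Gaps, from front to back: retroflex lacks stop (/ɖ/); uvular lacks stop (/ɢ/).

/ɖ/, /ɢ/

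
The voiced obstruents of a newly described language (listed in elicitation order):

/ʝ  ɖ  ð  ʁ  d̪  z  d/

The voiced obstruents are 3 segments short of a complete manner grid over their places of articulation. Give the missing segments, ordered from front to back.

dental: stop /d̪/, fricative /ð/.
alveolar: stop /d/, fricative /z/.
retroflex: stop /ɖ/, fricative —.
palatal: stop —, fricative /ʝ/.
uvular: stop —, fricative /ʁ/.
Gaps, from front to back: retroflex lacks fricative (/ʐ/); palatal lacks stop (/ɟ/); uvular lacks stop (/ɢ/).

/ʐ/, /ɟ/, /ɢ/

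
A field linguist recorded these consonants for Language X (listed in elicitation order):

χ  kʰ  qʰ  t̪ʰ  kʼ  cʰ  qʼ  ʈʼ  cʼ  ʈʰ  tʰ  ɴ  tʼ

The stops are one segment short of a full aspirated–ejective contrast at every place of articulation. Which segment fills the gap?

/t̪ʼ/

dental: aspirated /t̪ʰ/, ejective —.
alveolar: aspirated /tʰ/, ejective /tʼ/.
retroflex: aspirated /ʈʰ/, ejective /ʈʼ/.
palatal: aspirated /cʰ/, ejective /cʼ/.
velar: aspirated /kʰ/, ejective /kʼ/.
uvular: aspirated /qʰ/, ejective /qʼ/.
The dental row has no ejective member, so the gap is the ejective dental stop /t̪ʼ/.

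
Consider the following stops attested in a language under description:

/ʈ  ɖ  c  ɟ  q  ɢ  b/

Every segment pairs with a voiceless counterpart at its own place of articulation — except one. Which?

Retroflex: /ʈ/ ~ /ɖ/
Palatal: /c/ ~ /ɟ/
Uvular: /q/ ~ /ɢ/
Bilabial: only /b/ (voiced); no voiceless partner.
So /b/ is the unpaired segment.

/b/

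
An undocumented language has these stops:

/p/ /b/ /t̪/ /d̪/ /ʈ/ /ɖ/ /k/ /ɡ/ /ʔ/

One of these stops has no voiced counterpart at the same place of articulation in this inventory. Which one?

Bilabial: /p/ ~ /b/
Dental: /t̪/ ~ /d̪/
Retroflex: /ʈ/ ~ /ɖ/
Velar: /k/ ~ /ɡ/
Glottal: only /ʔ/ (voiceless); no voiced partner.
So /ʔ/ is the unpaired segment.

/ʔ/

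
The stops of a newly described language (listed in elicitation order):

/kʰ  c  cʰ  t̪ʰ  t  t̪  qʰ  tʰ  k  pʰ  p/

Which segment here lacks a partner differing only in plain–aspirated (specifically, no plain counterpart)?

Bilabial: /p/ ~ /pʰ/
Dental: /t̪/ ~ /t̪ʰ/
Alveolar: /t/ ~ /tʰ/
Palatal: /c/ ~ /cʰ/
Velar: /k/ ~ /kʰ/
Uvular: only /qʰ/ (aspirated); no plain partner.
So /qʰ/ is the unpaired segment.

/qʰ/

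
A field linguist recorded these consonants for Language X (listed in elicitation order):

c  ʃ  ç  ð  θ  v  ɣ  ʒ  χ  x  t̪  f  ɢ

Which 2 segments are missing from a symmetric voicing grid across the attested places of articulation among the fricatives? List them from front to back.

labiodental: voiceless /f/, voiced /v/.
dental: voiceless /θ/, voiced /ð/.
postalveolar: voiceless /ʃ/, voiced /ʒ/.
palatal: voiceless /ç/, voiced —.
velar: voiceless /x/, voiced /ɣ/.
uvular: voiceless /χ/, voiced —.
Gaps, from front to back: palatal lacks voiced (/ʝ/); uvular lacks voiced (/ʁ/).

/ʝ/, /ʁ/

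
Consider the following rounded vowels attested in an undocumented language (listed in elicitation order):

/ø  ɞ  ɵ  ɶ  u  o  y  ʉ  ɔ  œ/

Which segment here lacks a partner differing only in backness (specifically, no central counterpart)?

/ɶ/

High: /y/ ~ /ʉ/ ~ /u/
High-mid: /ø/ ~ /ɵ/ ~ /o/
Low-mid: /œ/ ~ /ɞ/ ~ /ɔ/
Low: only /ɶ/ (front); no central partner.
So /ɶ/ is the unpaired segment.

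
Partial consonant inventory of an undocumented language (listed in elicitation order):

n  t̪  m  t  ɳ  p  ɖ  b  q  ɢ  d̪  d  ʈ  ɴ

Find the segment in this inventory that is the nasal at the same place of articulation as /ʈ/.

/ʈ/ is a voiceless retroflex stop.
The nasal at the same place is a retroflex nasal — in this inventory, /ɳ/.

/ɳ/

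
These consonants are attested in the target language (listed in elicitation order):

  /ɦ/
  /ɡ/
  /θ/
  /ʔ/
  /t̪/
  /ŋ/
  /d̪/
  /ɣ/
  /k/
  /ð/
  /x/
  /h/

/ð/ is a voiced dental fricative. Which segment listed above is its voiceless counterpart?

The voiceless counterpart is a voiceless dental fricative — in this inventory, /θ/.

/θ/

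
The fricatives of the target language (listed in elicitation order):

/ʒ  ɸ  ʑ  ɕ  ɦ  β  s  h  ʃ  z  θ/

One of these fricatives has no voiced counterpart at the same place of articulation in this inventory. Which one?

/θ/

Bilabial: /ɸ/ ~ /β/
Alveolar: /s/ ~ /z/
Postalveolar: /ʃ/ ~ /ʒ/
Alveolo-palatal: /ɕ/ ~ /ʑ/
Glottal: /h/ ~ /ɦ/
Dental: only /θ/ (voiceless); no voiced partner.
So /θ/ is the unpaired segment.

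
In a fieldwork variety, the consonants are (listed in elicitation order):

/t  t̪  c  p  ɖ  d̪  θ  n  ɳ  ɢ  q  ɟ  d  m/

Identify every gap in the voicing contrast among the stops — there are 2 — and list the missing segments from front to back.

Voiceless: /p/ (bilabial), /t̪/ (dental), /t/ (alveolar), /c/ (palatal), /q/ (uvular).
Voiced: /d̪/ (dental), /d/ (alveolar), /ɖ/ (retroflex), /ɟ/ (palatal), /ɢ/ (uvular).
Gaps, from front to back: bilabial lacks voiced (/b/); retroflex lacks voiceless (/ʈ/).

/b/, /ʈ/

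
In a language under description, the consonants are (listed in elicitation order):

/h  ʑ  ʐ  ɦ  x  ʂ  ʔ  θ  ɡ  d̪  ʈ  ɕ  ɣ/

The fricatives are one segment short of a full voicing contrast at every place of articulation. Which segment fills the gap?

Voiceless: /θ/ (dental), /ʂ/ (retroflex), /ɕ/ (alveolo-palatal), /x/ (velar), /h/ (glottal).
Voiced: /ʐ/ (retroflex), /ʑ/ (alveolo-palatal), /ɣ/ (velar), /ɦ/ (glottal).
The dental row has no voiced member, so the gap is the voiced dental fricative /ð/.

/ð/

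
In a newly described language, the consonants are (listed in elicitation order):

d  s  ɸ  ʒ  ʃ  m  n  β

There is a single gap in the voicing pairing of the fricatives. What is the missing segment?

place of articulation  voiceless  voiced  
bilabial          ɸ         β       
alveolar          s         —       
postalveolar      ʃ         ʒ       
The alveolar row has no voiced member, so the gap is the voiced alveolar fricative /z/.

/z/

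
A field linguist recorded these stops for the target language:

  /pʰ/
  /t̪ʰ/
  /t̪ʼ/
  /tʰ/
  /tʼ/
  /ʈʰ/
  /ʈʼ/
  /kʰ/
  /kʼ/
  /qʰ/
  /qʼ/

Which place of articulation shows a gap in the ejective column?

place of articulation  aspirated  ejective
bilabial          pʰ        —       
dental            t̪ʰ       t̪ʼ     
alveolar          tʰ        tʼ      
retroflex         ʈʰ        ʈʼ      
velar             kʰ        kʼ      
uvular            qʰ        qʼ      
Every place of articulation has an ejective member except bilabial, where /pʼ/ would be expected.

bilabial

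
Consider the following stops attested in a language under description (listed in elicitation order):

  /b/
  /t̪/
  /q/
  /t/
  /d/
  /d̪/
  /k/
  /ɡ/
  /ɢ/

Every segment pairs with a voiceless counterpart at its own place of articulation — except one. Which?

Dental: /t̪/ ~ /d̪/
Alveolar: /t/ ~ /d/
Velar: /k/ ~ /ɡ/
Uvular: /q/ ~ /ɢ/
Bilabial: only /b/ (voiced); no voiceless partner.
So /b/ is the unpaired segment.

/b/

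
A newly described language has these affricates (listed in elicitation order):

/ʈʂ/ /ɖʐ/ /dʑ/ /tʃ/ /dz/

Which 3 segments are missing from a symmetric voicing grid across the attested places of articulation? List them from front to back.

/ts/, /dʒ/, /tɕ/

place of articulation  voiceless  voiced  
alveolar          —         dz      
postalveolar      tʃ        —       
retroflex         ʈʂ        ɖʐ      
alveolo-palatal   —         dʑ      
Gaps, from front to back: alveolar lacks voiceless (/ts/); postalveolar lacks voiced (/dʒ/); alveolo-palatal lacks voiceless (/tɕ/).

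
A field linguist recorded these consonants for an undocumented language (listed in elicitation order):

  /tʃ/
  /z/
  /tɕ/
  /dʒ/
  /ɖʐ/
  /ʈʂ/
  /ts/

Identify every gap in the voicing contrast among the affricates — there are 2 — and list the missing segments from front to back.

place of articulation  voiceless  voiced  
alveolar          ts        —       
postalveolar      tʃ        dʒ      
retroflex         ʈʂ        ɖʐ      
alveolo-palatal   tɕ        —       
Gaps, from front to back: alveolar lacks voiced (/dz/); alveolo-palatal lacks voiced (/dʑ/).

/dz/, /dʑ/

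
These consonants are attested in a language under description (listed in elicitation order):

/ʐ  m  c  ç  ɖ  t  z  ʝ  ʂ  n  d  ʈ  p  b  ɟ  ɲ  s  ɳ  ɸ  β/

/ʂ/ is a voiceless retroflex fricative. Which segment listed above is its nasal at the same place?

/ɳ/

The nasal at the same place is a retroflex nasal — in this inventory, /ɳ/.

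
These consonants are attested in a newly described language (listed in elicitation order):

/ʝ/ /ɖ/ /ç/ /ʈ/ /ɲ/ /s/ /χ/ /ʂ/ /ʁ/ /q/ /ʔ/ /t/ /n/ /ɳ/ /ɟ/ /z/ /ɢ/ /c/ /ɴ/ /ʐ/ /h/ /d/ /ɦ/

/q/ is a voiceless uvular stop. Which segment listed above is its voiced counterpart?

/ɢ/

The voiced counterpart is a voiced uvular stop — in this inventory, /ɢ/.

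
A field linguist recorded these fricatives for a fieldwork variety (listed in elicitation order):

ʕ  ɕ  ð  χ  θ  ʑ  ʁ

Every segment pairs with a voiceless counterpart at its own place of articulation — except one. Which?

Dental: /θ/ ~ /ð/
Alveolo-palatal: /ɕ/ ~ /ʑ/
Uvular: /χ/ ~ /ʁ/
Pharyngeal: only /ʕ/ (voiced); no voiceless partner.
So /ʕ/ is the unpaired segment.

/ʕ/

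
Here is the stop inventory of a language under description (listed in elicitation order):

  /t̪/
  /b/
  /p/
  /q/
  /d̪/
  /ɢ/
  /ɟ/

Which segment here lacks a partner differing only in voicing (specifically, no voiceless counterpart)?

/ɟ/

Bilabial: /p/ ~ /b/
Dental: /t̪/ ~ /d̪/
Uvular: /q/ ~ /ɢ/
Palatal: only /ɟ/ (voiced); no voiceless partner.
So /ɟ/ is the unpaired segment.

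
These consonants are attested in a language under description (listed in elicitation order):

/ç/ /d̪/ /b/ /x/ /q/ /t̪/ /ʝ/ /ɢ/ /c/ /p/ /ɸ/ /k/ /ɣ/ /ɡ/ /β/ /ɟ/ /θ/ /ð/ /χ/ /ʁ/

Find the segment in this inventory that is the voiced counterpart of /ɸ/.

/β/

/ɸ/ is a voiceless bilabial fricative.
The voiced counterpart is a voiced bilabial fricative — in this inventory, /β/.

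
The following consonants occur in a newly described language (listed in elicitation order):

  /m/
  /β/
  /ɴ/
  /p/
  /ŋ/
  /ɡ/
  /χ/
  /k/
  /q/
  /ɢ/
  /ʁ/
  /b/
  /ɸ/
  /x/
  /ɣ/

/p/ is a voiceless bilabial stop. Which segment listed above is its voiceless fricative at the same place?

/ɸ/

The voiceless fricative at the same place is a voiceless bilabial fricative — in this inventory, /ɸ/.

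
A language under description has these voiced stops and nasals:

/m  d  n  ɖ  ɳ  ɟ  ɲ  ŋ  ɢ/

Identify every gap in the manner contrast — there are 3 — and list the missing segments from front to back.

place of articulation  oral stop  nasal   
bilabial          —         m       
alveolar          d         n       
retroflex         ɖ         ɳ       
palatal           ɟ         ɲ       
velar             —         ŋ       
uvular            ɢ         —       
Gaps, from front to back: bilabial lacks oral stop (/b/); velar lacks oral stop (/ɡ/); uvular lacks nasal (/ɴ/).

/b/, /ɡ/, /ɴ/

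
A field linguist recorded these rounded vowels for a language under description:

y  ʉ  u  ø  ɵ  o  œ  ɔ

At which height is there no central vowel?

low-mid

height            front     central   back    
high              y         ʉ         u       
high-mid          ø         ɵ         o       
low-mid           œ         —         ɔ       
Every height has a central member except low-mid, where /ɞ/ would be expected.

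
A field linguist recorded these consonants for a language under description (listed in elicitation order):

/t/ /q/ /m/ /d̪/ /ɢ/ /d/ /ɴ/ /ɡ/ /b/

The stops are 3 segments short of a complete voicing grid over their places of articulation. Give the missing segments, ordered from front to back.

Voiceless: /t/ (alveolar), /q/ (uvular).
Voiced: /b/ (bilabial), /d̪/ (dental), /d/ (alveolar), /ɡ/ (velar), /ɢ/ (uvular).
Gaps, from front to back: bilabial lacks voiceless (/p/); dental lacks voiceless (/t̪/); velar lacks voiceless (/k/).

/p/, /t̪/, /k/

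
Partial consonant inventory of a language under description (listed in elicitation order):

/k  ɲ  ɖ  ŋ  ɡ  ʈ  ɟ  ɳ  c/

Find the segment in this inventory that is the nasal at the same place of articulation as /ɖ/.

/ɖ/ is a voiced retroflex stop.
The nasal at the same place is a retroflex nasal — in this inventory, /ɳ/.

/ɳ/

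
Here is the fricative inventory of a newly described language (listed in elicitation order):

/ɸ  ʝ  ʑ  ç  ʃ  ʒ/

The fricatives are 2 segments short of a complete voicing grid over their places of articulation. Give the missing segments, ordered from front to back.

place of articulation  voiceless  voiced  
bilabial          ɸ         —       
postalveolar      ʃ         ʒ       
alveolo-palatal   —         ʑ       
palatal           ç         ʝ       
Gaps, from front to back: bilabial lacks voiced (/β/); alveolo-palatal lacks voiceless (/ɕ/).

/β/, /ɕ/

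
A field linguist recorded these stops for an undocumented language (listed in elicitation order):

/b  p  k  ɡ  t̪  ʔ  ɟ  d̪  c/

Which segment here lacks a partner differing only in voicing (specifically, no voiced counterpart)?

Bilabial: /p/ ~ /b/
Dental: /t̪/ ~ /d̪/
Palatal: /c/ ~ /ɟ/
Velar: /k/ ~ /ɡ/
Glottal: only /ʔ/ (voiceless); no voiced partner.
So /ʔ/ is the unpaired segment.

/ʔ/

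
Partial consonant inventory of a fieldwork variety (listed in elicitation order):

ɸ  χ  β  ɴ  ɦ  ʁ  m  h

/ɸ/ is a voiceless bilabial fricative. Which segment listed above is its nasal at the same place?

The nasal at the same place is a bilabial nasal — in this inventory, /m/.

/m/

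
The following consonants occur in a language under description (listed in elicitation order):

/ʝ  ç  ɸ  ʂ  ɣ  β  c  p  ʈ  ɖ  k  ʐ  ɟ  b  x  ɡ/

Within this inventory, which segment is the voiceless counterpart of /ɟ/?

/c/

/ɟ/ is a voiced palatal stop.
The voiceless counterpart is a voiceless palatal stop — in this inventory, /c/.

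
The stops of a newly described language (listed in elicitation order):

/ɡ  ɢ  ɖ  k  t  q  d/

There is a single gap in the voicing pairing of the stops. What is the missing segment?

/ʈ/

place of articulation  voiceless  voiced  
alveolar          t         d       
retroflex         —         ɖ       
velar             k         ɡ       
uvular            q         ɢ       
The retroflex row has no voiceless member, so the gap is the voiceless retroflex stop /ʈ/.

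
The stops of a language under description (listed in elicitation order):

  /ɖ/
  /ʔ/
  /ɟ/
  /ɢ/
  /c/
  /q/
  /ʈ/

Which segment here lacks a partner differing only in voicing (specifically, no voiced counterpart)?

Retroflex: /ʈ/ ~ /ɖ/
Palatal: /c/ ~ /ɟ/
Uvular: /q/ ~ /ɢ/
Glottal: only /ʔ/ (voiceless); no voiced partner.
So /ʔ/ is the unpaired segment.

/ʔ/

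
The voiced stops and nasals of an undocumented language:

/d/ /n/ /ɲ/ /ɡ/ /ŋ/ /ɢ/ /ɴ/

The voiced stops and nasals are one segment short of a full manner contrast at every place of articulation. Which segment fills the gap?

Oral stop: /d/ (alveolar), /ɡ/ (velar), /ɢ/ (uvular).
Nasal: /n/ (alveolar), /ɲ/ (palatal), /ŋ/ (velar), /ɴ/ (uvular).
The palatal row has no oral stop member, so the gap is the palatal oral stop /ɟ/.

/ɟ/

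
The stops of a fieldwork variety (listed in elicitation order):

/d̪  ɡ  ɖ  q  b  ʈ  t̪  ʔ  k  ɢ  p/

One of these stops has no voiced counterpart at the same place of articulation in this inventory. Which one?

/ʔ/

Bilabial: /p/ ~ /b/
Dental: /t̪/ ~ /d̪/
Retroflex: /ʈ/ ~ /ɖ/
Velar: /k/ ~ /ɡ/
Uvular: /q/ ~ /ɢ/
Glottal: only /ʔ/ (voiceless); no voiced partner.
So /ʔ/ is the unpaired segment.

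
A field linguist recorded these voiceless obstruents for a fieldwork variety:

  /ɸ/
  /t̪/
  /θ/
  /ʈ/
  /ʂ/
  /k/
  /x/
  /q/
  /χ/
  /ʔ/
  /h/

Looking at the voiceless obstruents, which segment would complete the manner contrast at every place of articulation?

/p/

bilabial: stop —, fricative /ɸ/.
dental: stop /t̪/, fricative /θ/.
retroflex: stop /ʈ/, fricative /ʂ/.
velar: stop /k/, fricative /x/.
uvular: stop /q/, fricative /χ/.
glottal: stop /ʔ/, fricative /h/.
The bilabial row has no stop member, so the gap is the bilabial stop /p/.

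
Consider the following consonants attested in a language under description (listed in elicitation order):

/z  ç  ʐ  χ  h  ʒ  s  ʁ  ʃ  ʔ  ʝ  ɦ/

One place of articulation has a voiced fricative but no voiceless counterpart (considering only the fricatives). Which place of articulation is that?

Voiceless: /s/ (alveolar), /ʃ/ (postalveolar), /ç/ (palatal), /χ/ (uvular), /h/ (glottal).
Voiced: /z/ (alveolar), /ʒ/ (postalveolar), /ʐ/ (retroflex), /ʝ/ (palatal), /ʁ/ (uvular), /ɦ/ (glottal).
Every place of articulation has a voiceless member except retroflex, where /ʂ/ would be expected.

retroflex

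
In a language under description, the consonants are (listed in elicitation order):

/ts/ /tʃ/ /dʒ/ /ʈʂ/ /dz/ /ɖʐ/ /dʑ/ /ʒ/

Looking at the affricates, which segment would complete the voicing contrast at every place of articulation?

Voiceless: /ts/ (alveolar), /tʃ/ (postalveolar), /ʈʂ/ (retroflex).
Voiced: /dz/ (alveolar), /dʒ/ (postalveolar), /ɖʐ/ (retroflex), /dʑ/ (alveolo-palatal).
The alveolo-palatal row has no voiceless member, so the gap is the voiceless alveolo-palatal affricate /tɕ/.

/tɕ/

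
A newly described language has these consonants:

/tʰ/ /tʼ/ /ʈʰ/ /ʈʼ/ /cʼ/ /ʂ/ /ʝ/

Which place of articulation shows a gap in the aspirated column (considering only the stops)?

place of articulation  aspirated  ejective
alveolar          tʰ        tʼ      
retroflex         ʈʰ        ʈʼ      
palatal           —         cʼ      
Every place of articulation has an aspirated member except palatal, where /cʰ/ would be expected.

palatal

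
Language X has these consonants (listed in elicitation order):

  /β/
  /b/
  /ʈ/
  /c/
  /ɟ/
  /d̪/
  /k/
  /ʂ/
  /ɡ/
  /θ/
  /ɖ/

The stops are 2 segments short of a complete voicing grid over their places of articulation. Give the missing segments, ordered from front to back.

bilabial: voiceless —, voiced /b/.
dental: voiceless —, voiced /d̪/.
retroflex: voiceless /ʈ/, voiced /ɖ/.
palatal: voiceless /c/, voiced /ɟ/.
velar: voiceless /k/, voiced /ɡ/.
Gaps, from front to back: bilabial lacks voiceless (/p/); dental lacks voiceless (/t̪/).

/p/, /t̪/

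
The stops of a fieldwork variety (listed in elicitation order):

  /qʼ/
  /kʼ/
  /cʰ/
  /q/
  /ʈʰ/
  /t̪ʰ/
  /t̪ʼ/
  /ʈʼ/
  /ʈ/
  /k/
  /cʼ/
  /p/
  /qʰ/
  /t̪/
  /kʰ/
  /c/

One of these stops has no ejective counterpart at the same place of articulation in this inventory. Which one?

Dental: /t̪/ ~ /t̪ʰ/ ~ /t̪ʼ/
Retroflex: /ʈ/ ~ /ʈʰ/ ~ /ʈʼ/
Palatal: /c/ ~ /cʰ/ ~ /cʼ/
Velar: /k/ ~ /kʰ/ ~ /kʼ/
Uvular: /q/ ~ /qʰ/ ~ /qʼ/
Bilabial: only /p/ (plain); no ejective partner.
So /p/ is the unpaired segment.

/p/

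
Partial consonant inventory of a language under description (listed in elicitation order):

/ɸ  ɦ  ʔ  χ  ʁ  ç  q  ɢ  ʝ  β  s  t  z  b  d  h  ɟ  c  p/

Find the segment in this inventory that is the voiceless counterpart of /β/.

/ɸ/

/β/ is a voiced bilabial fricative.
The voiceless counterpart is a voiceless bilabial fricative — in this inventory, /ɸ/.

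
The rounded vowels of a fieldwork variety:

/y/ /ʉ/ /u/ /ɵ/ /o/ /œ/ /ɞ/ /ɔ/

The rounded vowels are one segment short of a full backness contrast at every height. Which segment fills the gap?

/ø/

height            front     central   back    
high              y         ʉ         u       
high-mid          —         ɵ         o       
low-mid           œ         ɞ         ɔ       
The high-mid row has no front member, so the gap is the high-mid front rounded vowel /ø/.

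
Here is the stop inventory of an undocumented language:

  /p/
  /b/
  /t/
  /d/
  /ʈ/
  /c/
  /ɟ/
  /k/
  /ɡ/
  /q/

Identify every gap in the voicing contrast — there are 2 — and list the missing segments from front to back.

bilabial: voiceless /p/, voiced /b/.
alveolar: voiceless /t/, voiced /d/.
retroflex: voiceless /ʈ/, voiced —.
palatal: voiceless /c/, voiced /ɟ/.
velar: voiceless /k/, voiced /ɡ/.
uvular: voiceless /q/, voiced —.
Gaps, from front to back: retroflex lacks voiced (/ɖ/); uvular lacks voiced (/ɢ/).

/ɖ/, /ɢ/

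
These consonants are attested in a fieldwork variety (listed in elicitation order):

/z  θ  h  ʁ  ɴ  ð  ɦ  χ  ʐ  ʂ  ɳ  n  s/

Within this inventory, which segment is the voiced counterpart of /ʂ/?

/ʂ/ is a voiceless retroflex fricative.
The voiced counterpart is a voiced retroflex fricative — in this inventory, /ʐ/.

/ʐ/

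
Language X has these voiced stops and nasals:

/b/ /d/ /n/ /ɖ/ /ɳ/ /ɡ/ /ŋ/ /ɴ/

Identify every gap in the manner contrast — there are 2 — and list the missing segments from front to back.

Oral stop: /b/ (bilabial), /d/ (alveolar), /ɖ/ (retroflex), /ɡ/ (velar).
Nasal: /n/ (alveolar), /ɳ/ (retroflex), /ŋ/ (velar), /ɴ/ (uvular).
Gaps, from front to back: bilabial lacks nasal (/m/); uvular lacks oral stop (/ɢ/).

/m/, /ɢ/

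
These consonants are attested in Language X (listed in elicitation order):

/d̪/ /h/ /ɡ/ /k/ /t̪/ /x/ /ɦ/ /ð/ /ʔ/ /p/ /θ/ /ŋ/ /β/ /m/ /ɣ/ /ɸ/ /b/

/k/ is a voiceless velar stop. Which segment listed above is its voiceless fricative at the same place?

The voiceless fricative at the same place is a voiceless velar fricative — in this inventory, /x/.

/x/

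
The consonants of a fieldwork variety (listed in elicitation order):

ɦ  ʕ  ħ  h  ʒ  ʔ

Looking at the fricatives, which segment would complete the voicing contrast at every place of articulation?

Voiceless: /ħ/ (pharyngeal), /h/ (glottal).
Voiced: /ʒ/ (postalveolar), /ʕ/ (pharyngeal), /ɦ/ (glottal).
The postalveolar row has no voiceless member, so the gap is the voiceless postalveolar fricative /ʃ/.

/ʃ/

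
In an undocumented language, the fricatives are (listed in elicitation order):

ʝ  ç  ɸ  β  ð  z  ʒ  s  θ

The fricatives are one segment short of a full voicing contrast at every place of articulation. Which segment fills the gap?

/ʃ/

place of articulation  voiceless  voiced  
bilabial          ɸ         β       
dental            θ         ð       
alveolar          s         z       
postalveolar      —         ʒ       
palatal           ç         ʝ       
The postalveolar row has no voiceless member, so the gap is the voiceless postalveolar fricative /ʃ/.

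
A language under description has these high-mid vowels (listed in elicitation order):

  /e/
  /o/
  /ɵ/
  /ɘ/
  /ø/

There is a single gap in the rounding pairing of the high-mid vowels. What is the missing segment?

front: unrounded /e/, rounded /ø/.
central: unrounded /ɘ/, rounded /ɵ/.
back: unrounded —, rounded /o/.
The back row has no unrounded member, so the gap is the back unrounded vowel /ɤ/.

/ɤ/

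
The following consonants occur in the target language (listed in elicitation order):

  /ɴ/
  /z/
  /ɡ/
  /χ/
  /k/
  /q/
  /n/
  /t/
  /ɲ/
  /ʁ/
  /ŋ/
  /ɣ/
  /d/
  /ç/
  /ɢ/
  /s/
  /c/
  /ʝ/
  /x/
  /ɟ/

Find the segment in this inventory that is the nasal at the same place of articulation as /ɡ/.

/ŋ/

/ɡ/ is a voiced velar stop.
The nasal at the same place is a velar nasal — in this inventory, /ŋ/.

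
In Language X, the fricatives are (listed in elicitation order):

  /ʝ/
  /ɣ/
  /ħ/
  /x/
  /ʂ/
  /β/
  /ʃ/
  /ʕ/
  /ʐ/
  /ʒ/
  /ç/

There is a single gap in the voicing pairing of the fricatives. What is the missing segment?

/ɸ/

Voiceless: /ʃ/ (postalveolar), /ʂ/ (retroflex), /ç/ (palatal), /x/ (velar), /ħ/ (pharyngeal).
Voiced: /β/ (bilabial), /ʒ/ (postalveolar), /ʐ/ (retroflex), /ʝ/ (palatal), /ɣ/ (velar), /ʕ/ (pharyngeal).
The bilabial row has no voiceless member, so the gap is the voiceless bilabial fricative /ɸ/.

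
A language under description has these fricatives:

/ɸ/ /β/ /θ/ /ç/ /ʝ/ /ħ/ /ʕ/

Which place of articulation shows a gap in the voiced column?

Voiceless: /ɸ/ (bilabial), /θ/ (dental), /ç/ (palatal), /ħ/ (pharyngeal).
Voiced: /β/ (bilabial), /ʝ/ (palatal), /ʕ/ (pharyngeal).
Every place of articulation has a voiced member except dental, where /ð/ would be expected.

dental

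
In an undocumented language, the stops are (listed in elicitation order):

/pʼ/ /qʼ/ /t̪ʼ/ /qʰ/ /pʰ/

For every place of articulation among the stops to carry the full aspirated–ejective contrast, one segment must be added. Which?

place of articulation  aspirated  ejective
bilabial          pʰ        pʼ      
dental            —         t̪ʼ     
uvular            qʰ        qʼ      
The dental row has no aspirated member, so the gap is the aspirated dental stop /t̪ʰ/.

/t̪ʰ/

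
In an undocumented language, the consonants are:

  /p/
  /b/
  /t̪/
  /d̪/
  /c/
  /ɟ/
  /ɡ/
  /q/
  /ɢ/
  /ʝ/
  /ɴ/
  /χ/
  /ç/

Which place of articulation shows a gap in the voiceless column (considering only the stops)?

velar

Voiceless: /p/ (bilabial), /t̪/ (dental), /c/ (palatal), /q/ (uvular).
Voiced: /b/ (bilabial), /d̪/ (dental), /ɟ/ (palatal), /ɡ/ (velar), /ɢ/ (uvular).
Every place of articulation has a voiceless member except velar, where /k/ would be expected.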